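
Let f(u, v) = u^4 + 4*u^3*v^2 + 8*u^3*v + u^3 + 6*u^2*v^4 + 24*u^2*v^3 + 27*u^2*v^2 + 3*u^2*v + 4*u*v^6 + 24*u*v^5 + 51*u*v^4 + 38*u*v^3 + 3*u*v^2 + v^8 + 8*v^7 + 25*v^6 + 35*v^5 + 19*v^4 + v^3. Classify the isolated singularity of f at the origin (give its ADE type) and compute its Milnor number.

Type E_6, Milnor number mu = 6.

The Hessian of f at 0 is [[0, 0], [0, 0]] with rank 0, so corank 2. A Groebner basis of the Jacobian ideal J(f) in C{u,v} is {u^3 + 3*u^2 + 6*u*v + 3*v^2, u^2*v - 5*u^2/2 - 5*u*v - 5*v^2/2, 2*u^2 + u*v^2 + 4*u*v + 2*v^2, -3*u^2/2 - 3*u*v + v^3 - 3*v^2/2}; counting standard monomials gives mu = 6. Corank 2; j^3 = (u + v)^3 is a perfect cube, so E-series; the 4-jet and mu = 6 give E_6.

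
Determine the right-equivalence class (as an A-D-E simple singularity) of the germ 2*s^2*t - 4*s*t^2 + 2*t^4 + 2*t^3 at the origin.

The Hessian of f at 0 is [[0, 0], [0, 0]] with rank 0, so corank 2. A Groebner basis of the Jacobian ideal J(f) in C{s,t} is {s^3 + s^2/4 - t^2/4, s^2/4 + t^3 - t^2/4, s*t - t^2}; counting standard monomials gives mu = 5. Corank 2; j^3 = 2*t*(s - t)^2 has shape L^2 M (L != M), so D-series; mu = 5 gives D_5.

D_{5}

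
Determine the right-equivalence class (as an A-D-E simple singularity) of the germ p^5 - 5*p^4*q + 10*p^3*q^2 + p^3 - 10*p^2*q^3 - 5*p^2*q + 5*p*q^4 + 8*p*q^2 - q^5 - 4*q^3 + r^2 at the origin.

D_6

The Hessian of f at 0 has rank 1. Corank 2; j^3 = (p - 2*q)^2*(p - q) has shape L^2 M (L != M), so D-series; mu = 6 gives D_6.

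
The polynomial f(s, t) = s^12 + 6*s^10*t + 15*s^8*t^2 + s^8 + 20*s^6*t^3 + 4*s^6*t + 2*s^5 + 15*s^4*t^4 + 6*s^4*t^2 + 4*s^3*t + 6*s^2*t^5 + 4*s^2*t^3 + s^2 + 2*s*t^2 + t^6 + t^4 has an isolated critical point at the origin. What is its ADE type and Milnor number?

Type A5, Milnor number mu = 5.

The Hessian of f at 0 is [[2, 0], [0, 0]] with rank 1, so corank 1. A Groebner basis of the Jacobian ideal J(f) in C{s,t} is {s^3, s^2*t, s + t^2}; counting standard monomials gives mu = 5. Corank 1: A-series; mu = 5 gives A_5.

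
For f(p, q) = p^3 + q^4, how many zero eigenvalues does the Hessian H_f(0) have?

Hessian at 0 has rank 0.

2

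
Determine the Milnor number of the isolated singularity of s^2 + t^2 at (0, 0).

The Hessian of f at 0 is [[2, 0], [0, 2]] with rank 2, so corank 0. A Groebner basis of the Jacobian ideal J(f) in C{s,t} is {s, t}; counting standard monomials gives mu = 1. Corank 0: nondegenerate Morse point, so A_1.

1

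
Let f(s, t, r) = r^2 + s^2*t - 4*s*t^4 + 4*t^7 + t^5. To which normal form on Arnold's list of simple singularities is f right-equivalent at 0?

The Hessian of f at 0 is [[0, 0, 0], [0, 0, 0], [0, 0, 2]] with rank 1, so corank 2. A Groebner basis of the Jacobian ideal J(f) in C{s,t,r} is {-s*t/2 + t^4, s*t^2, s^2 + 5*s*t/2, r}; counting standard monomials gives mu = 6. Corank 2; j^3 = s^2*t has shape L^2 M (L != M), so D-series; mu = 6 gives D_6.

D_6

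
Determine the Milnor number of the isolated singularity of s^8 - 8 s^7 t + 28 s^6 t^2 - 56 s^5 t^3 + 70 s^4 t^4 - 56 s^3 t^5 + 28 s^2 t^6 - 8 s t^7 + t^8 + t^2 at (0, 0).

7

The Hessian of f at 0 is [[0, 0], [0, 2]] with rank 1, so corank 1. A Groebner basis of the Jacobian ideal J(f) in C{s,t} is {s^7, t}; counting standard monomials gives mu = 7. Corank 1: A-series; mu = 7 gives A_7.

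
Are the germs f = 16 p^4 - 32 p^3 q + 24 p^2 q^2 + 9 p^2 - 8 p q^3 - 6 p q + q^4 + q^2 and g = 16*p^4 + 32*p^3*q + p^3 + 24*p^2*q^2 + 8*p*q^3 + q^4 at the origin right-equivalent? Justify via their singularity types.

The Hessian of f at 0 has rank 1. Corank 1: A-series; mu = 3 gives A_3. The Hessian of g at 0 has rank 0. Corank 2; j^3 = p^3 is a perfect cube, so E-series; the 4-jet and mu = 6 give E_6. f is A_3 but g is E_6, hence not right-equivalent.

No.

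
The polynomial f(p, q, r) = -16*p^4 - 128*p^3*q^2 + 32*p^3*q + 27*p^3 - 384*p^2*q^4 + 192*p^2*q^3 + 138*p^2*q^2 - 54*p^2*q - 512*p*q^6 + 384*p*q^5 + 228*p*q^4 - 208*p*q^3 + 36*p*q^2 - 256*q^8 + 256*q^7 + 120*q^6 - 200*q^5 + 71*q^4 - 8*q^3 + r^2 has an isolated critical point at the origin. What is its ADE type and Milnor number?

Type E6, Milnor number mu = 6.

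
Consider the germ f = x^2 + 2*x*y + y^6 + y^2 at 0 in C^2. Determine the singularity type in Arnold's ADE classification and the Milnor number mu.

Type A_5, Milnor number mu = 5.

The Hessian of f at 0 has rank 1. Corank 1: A-series; mu = 5 gives A_5.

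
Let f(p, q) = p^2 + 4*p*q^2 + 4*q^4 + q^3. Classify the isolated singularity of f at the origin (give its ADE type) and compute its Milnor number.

Type A2, Milnor number mu = 2.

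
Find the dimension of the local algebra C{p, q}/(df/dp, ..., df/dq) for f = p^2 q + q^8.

9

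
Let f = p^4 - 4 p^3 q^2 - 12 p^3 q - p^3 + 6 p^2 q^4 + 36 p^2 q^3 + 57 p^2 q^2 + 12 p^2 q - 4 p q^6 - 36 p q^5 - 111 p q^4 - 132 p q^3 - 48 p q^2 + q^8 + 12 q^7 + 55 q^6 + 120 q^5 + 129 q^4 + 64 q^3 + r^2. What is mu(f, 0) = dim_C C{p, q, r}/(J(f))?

6

The Hessian of f at 0 is [[0, 0, 0], [0, 0, 0], [0, 0, 2]] with rank 1, so corank 2. A Groebner basis of the Jacobian ideal J(f) in C{p,q,r} is {p^3 + 72*p^2 - 576*p*q + 1152*q^2, p^2*q + 20*p^2 - 160*p*q + 320*q^2, 11*p^2/2 + p*q^2 - 44*p*q + 88*q^2, 3*p^2/2 - 12*p*q + q^3 + 24*q^2, r}; counting standard monomials gives mu = 6. Corank 2; j^3 = -(p - 4*q)^3 is a perfect cube, so E-series; the 4-jet and mu = 6 give E_6.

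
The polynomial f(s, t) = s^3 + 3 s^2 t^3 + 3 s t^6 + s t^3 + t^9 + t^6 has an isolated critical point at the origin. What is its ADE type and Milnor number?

Type E7, Milnor number mu = 7.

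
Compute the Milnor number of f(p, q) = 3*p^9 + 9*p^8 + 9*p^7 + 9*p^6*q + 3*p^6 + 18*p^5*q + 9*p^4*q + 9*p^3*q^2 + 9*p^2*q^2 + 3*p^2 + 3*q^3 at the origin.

2

The Hessian of f at 0 is [[6, 0], [0, 0]] with rank 1, so corank 1. A Groebner basis of the Jacobian ideal J(f) in C{p,q} is {q^2, p}; counting standard monomials gives mu = 2. Corank 1: A-series; mu = 2 gives A_2.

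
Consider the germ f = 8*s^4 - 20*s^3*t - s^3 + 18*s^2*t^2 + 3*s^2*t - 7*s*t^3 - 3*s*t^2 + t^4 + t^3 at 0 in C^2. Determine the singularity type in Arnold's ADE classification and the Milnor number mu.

The Hessian of f at 0 is [[0, 0], [0, 0]] with rank 0, so corank 2. A Groebner basis of the Jacobian ideal J(f) in C{s,t} is {3*s^2/4 - 3*s*t/2 + t^4 - t^3/4 + 3*t^2/4, s^3 - 9*s^2/4 + 9*s*t/2 - t^3/4 - 9*t^2/4, s^2*t - 7*s^2/4 + 7*s*t/2 - 5*t^3/12 - 7*t^2/4, -s^2 + s*t^2 + 2*s*t - 2*t^3/3 - t^2}; counting standard monomials gives mu = 7. Corank 2; j^3 = -(s - t)^3 is a perfect cube, so E-series; the 4-jet and mu = 7 give E_7.

Type E_{7}, Milnor number mu = 7.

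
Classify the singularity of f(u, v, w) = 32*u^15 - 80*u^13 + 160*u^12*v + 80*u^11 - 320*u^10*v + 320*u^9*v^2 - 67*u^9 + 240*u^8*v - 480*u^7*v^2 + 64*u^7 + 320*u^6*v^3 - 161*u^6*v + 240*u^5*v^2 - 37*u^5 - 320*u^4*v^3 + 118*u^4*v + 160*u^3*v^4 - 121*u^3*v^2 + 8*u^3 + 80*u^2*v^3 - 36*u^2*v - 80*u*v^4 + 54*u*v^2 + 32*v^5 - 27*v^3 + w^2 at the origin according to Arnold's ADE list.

The Hessian of f at 0 is [[0, 0, 0], [0, 0, 0], [0, 0, 2]] with rank 1, so corank 2. A Groebner basis of the Jacobian ideal J(f) in C{u,v,w} is {-104*u^2/81 + u*v^3 + 104*u*v/27 - 26*v^2/9, -64*u^2/81 + 64*u*v/27 + v^4 - 16*v^2/9, u^3 - 27*u*v^2/4 + 27*v^3/4, u^2*v - 3*u*v^2 + 9*v^3/4, w}; counting standard monomials gives mu = 8. Corank 2; j^3 = (2*u - 3*v)^3 is a perfect cube, so E-series; the 5-jet and mu = 8 give E_8.

E_8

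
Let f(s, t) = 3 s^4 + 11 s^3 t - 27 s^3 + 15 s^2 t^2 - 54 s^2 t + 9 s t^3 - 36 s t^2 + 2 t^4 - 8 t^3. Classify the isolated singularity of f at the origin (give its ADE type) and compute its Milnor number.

The Hessian of f at 0 has rank 0. Corank 2; j^3 = -(3*s + 2*t)^3 is a perfect cube, so E-series; the 4-jet and mu = 7 give E_7.

Type E_{7}, Milnor number mu = 7.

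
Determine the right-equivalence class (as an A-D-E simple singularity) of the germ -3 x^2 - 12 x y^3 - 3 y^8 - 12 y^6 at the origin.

A_7

The Hessian of f at 0 is [[-6, 0], [0, 0]] with rank 1, so corank 1. A Groebner basis of the Jacobian ideal J(f) in C{x,y} is {x^3, x^2*y, x/2 + y^3}; counting standard monomials gives mu = 7. Corank 1: A-series; mu = 7 gives A_7.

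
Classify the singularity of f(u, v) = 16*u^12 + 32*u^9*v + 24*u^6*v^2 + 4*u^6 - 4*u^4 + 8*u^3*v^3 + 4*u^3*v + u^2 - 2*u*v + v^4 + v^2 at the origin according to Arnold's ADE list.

A_3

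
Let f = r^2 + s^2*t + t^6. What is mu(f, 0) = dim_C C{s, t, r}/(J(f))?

7

The Hessian of f at 0 has rank 1. Corank 2; j^3 = s^2*t has shape L^2 M (L != M), so D-series; mu = 7 gives D_7.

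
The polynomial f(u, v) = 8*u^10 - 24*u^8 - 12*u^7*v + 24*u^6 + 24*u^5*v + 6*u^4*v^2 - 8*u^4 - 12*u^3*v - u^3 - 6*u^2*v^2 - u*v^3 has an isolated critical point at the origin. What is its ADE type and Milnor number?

The Hessian of f at 0 has rank 0. Corank 2; j^3 = -u^3 is a perfect cube, so E-series; the 4-jet and mu = 7 give E_7.

Type E_{7}, Milnor number mu = 7.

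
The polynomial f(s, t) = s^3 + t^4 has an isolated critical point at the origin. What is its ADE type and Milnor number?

Type E6, Milnor number mu = 6.

The Hessian of f at 0 is [[0, 0], [0, 0]] with rank 0, so corank 2. A Groebner basis of the Jacobian ideal J(f) in C{s,t} is {t^3, s^2}; counting standard monomials gives mu = 6. Corank 2; j^3 = s^3 is a perfect cube, so E-series; the 4-jet and mu = 6 give E_6.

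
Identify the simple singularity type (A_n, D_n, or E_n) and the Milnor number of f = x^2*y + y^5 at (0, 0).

Type D_{6}, Milnor number mu = 6.

The Hessian of f at 0 is [[0, 0], [0, 0]] with rank 0, so corank 2. A Groebner basis of the Jacobian ideal J(f) in C{x,y} is {x^2/5 + y^4, x^3, x*y}; counting standard monomials gives mu = 6. Corank 2; j^3 = x^2*y has shape L^2 M (L != M), so D-series; mu = 6 gives D_6.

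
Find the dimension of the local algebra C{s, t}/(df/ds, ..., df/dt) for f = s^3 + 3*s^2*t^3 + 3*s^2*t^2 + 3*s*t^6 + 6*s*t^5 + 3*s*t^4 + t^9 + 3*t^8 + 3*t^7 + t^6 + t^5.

The Hessian of f at 0 has rank 0. Corank 2; j^3 = s^3 is a perfect cube, so E-series; the 5-jet and mu = 8 give E_8.

8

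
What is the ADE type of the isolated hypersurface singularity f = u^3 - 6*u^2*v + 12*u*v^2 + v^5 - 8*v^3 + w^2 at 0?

The Hessian of f at 0 is [[0, 0, 0], [0, 0, 0], [0, 0, 2]] with rank 1, so corank 2. A Groebner basis of the Jacobian ideal J(f) in C{u,v,w} is {v^4, u^2 - 4*u*v + 4*v^2, w}; counting standard monomials gives mu = 8. Corank 2; j^3 = (u - 2*v)^3 is a perfect cube, so E-series; the 5-jet and mu = 8 give E_8.

E8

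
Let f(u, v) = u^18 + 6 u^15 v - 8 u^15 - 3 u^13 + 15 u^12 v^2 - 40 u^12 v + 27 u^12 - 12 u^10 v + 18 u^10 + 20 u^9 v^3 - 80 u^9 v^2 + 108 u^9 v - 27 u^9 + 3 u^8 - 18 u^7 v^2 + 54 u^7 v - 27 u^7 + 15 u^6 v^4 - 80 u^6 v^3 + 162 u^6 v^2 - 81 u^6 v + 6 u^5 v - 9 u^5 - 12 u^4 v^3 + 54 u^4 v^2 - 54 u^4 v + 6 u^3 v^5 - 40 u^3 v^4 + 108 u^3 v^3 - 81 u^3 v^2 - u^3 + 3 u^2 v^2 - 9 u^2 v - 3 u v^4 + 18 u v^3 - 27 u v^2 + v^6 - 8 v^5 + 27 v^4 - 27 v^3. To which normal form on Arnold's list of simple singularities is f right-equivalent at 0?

E8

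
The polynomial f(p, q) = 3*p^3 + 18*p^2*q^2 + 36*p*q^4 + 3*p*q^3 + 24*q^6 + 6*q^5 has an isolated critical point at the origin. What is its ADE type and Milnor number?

Type E7, Milnor number mu = 7.

The Hessian of f at 0 has rank 0. Corank 2; j^3 = 3*p^3 is a perfect cube, so E-series; the 4-jet and mu = 7 give E_7.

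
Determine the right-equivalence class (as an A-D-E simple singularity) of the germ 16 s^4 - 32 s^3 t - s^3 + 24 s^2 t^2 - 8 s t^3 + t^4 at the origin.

The Hessian of f at 0 has rank 0. Corank 2; j^3 = -s^3 is a perfect cube, so E-series; the 4-jet and mu = 6 give E_6.

E_6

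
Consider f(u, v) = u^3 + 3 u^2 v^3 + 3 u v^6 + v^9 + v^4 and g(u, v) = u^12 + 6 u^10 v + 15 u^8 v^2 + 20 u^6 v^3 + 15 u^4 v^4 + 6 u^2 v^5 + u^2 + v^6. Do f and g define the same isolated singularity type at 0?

No.

The Hessian of f at 0 has rank 0. Corank 2; j^3 = u^3 is a perfect cube, so E-series; the 4-jet and mu = 6 give E_6. The Hessian of g at 0 has rank 1. Corank 1: A-series; mu = 5 gives A_5. f is E_6 but g is A_5, hence not right-equivalent.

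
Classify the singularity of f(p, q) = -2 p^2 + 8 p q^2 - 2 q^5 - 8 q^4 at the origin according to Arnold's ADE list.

A_{4}

The Hessian of f at 0 is [[-4, 0], [0, 0]] with rank 1, so corank 1. A Groebner basis of the Jacobian ideal J(f) in C{p,q} is {p^2, -p/2 + q^2}; counting standard monomials gives mu = 4. Corank 1: A-series; mu = 4 gives A_4.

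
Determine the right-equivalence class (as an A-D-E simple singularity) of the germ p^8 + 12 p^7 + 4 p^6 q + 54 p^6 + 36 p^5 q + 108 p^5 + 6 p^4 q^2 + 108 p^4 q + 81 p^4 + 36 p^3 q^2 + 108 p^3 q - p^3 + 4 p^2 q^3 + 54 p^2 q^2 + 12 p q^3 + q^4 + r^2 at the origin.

E6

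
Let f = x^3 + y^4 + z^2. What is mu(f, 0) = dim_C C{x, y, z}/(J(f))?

6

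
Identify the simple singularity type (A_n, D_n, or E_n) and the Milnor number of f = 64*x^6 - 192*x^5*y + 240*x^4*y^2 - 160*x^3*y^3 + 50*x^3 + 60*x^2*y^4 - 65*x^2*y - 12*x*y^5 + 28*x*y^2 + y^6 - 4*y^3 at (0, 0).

Type D_{7}, Milnor number mu = 7.

The Hessian of f at 0 has rank 0. Corank 2; j^3 = (2*x - y)*(5*x - 2*y)^2 has shape L^2 M (L != M), so D-series; mu = 7 gives D_7.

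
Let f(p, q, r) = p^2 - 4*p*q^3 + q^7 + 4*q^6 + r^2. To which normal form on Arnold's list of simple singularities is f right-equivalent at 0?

The Hessian of f at 0 has rank 2. Corank 1: A-series; mu = 6 gives A_6.

A6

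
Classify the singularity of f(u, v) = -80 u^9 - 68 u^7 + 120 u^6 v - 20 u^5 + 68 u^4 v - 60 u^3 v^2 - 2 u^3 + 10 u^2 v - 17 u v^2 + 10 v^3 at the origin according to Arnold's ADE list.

D_4

The Hessian of f at 0 has rank 0. Corank 2; j^3 = -(u - 2*v)*(2*u^2 - 6*u*v + 5*v^2) splits into three distinct lines over C (the quadratic factor has nonzero discriminant), so D_4.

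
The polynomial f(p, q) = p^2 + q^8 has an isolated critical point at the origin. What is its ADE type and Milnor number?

The Hessian of f at 0 has rank 1. Corank 1: A-series; mu = 7 gives A_7.

Type A_7, Milnor number mu = 7.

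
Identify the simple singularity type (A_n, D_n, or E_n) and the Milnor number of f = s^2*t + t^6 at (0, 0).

Type D7, Milnor number mu = 7.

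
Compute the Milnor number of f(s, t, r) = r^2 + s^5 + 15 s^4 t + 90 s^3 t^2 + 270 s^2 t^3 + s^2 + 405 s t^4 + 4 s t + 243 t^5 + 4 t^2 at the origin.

4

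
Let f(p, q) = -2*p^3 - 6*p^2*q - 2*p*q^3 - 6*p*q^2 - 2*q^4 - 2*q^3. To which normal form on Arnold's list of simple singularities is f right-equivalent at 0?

The Hessian of f at 0 is [[0, 0], [0, 0]] with rank 0, so corank 2. A Groebner basis of the Jacobian ideal J(f) in C{p,q} is {p^3 + 3*p^2*q + 6*p^2 + 12*p*q + 6*q^2, -3*p^2 + p*q^2 - 6*p*q - 3*q^2, 3*p^2 + 6*p*q + q^3 + 3*q^2}; counting standard monomials gives mu = 7. Corank 2; j^3 = -2*(p + q)^3 is a perfect cube, so E-series; the 4-jet and mu = 7 give E_7.

E_{7}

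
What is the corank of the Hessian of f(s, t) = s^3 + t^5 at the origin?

Hessian at 0 has rank 0.

2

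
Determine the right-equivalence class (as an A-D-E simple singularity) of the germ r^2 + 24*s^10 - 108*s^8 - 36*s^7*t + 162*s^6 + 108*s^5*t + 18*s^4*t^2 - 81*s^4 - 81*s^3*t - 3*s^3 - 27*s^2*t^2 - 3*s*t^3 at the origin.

E_{7}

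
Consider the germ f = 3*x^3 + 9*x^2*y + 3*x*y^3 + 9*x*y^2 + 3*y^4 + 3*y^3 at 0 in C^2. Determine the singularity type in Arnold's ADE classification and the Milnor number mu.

The Hessian of f at 0 has rank 0. Corank 2; j^3 = 3*(x + y)^3 is a perfect cube, so E-series; the 4-jet and mu = 7 give E_7.

Type E_{7}, Milnor number mu = 7.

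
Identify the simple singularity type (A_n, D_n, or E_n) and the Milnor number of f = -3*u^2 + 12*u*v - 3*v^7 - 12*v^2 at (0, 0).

The Hessian of f at 0 has rank 1. Corank 1: A-series; mu = 6 gives A_6.

Type A_{6}, Milnor number mu = 6.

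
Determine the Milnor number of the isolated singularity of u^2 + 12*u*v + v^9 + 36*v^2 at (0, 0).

8

The Hessian of f at 0 has rank 1. Corank 1: A-series; mu = 8 gives A_8.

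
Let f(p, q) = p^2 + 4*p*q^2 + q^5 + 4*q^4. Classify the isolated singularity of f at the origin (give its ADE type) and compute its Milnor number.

Type A_{4}, Milnor number mu = 4.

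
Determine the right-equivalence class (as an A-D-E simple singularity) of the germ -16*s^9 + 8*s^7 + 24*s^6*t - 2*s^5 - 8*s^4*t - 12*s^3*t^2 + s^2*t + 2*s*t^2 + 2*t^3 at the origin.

D_{4}

The Hessian of f at 0 is [[0, 0], [0, 0]] with rank 0, so corank 2. A Groebner basis of the Jacobian ideal J(f) in C{s,t} is {t^3, s^2 + 2*t^2, s*t + t^2}; counting standard monomials gives mu = 4. Corank 2; j^3 = t*(s^2 + 2*s*t + 2*t^2) splits into three distinct lines over C (the quadratic factor has nonzero discriminant), so D_4.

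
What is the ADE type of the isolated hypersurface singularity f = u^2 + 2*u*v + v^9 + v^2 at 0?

A_8

The Hessian of f at 0 has rank 1. Corank 1: A-series; mu = 8 gives A_8.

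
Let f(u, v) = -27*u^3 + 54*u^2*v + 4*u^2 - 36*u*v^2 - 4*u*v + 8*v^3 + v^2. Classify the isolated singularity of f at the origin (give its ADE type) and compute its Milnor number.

Type A_2, Milnor number mu = 2.

The Hessian of f at 0 has rank 1. Corank 1: A-series; mu = 2 gives A_2.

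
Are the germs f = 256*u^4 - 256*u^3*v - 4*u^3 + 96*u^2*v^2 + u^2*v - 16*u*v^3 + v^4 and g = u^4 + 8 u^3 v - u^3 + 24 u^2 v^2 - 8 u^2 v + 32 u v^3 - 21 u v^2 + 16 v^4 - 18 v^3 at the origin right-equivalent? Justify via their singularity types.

Yes.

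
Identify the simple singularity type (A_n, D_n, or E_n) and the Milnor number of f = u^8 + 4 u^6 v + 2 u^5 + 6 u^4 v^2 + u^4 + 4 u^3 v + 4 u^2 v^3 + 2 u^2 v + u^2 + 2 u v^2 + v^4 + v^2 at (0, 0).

Type A1, Milnor number mu = 1.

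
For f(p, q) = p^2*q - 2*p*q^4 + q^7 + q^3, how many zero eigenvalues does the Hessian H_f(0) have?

The Hessian at 0 is [[0, 0], [0, 0]] of rank 0; hence corank 2.

2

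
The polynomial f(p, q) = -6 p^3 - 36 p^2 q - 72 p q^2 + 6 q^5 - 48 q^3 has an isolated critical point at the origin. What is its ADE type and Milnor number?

The Hessian of f at 0 is [[0, 0], [0, 0]] with rank 0, so corank 2. A Groebner basis of the Jacobian ideal J(f) in C{p,q} is {q^4, p^2 + 4*p*q + 4*q^2}; counting standard monomials gives mu = 8. Corank 2; j^3 = -6*(p + 2*q)^3 is a perfect cube, so E-series; the 5-jet and mu = 8 give E_8.

Type E8, Milnor number mu = 8.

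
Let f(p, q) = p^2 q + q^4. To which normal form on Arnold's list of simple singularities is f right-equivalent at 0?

The Hessian of f at 0 is [[0, 0], [0, 0]] with rank 0, so corank 2. A Groebner basis of the Jacobian ideal J(f) in C{p,q} is {p^3, p^2/4 + q^3, p*q}; counting standard monomials gives mu = 5. Corank 2; j^3 = p^2*q has shape L^2 M (L != M), so D-series; mu = 5 gives D_5.

D5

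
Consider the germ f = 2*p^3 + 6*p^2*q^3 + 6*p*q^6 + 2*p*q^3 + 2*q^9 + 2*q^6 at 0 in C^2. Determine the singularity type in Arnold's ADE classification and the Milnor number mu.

Type E_7, Milnor number mu = 7.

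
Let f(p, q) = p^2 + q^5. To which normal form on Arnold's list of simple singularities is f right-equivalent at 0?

A4

The Hessian of f at 0 is [[2, 0], [0, 0]] with rank 1, so corank 1. A Groebner basis of the Jacobian ideal J(f) in C{p,q} is {q^4, p}; counting standard monomials gives mu = 4. Corank 1: A-series; mu = 4 gives A_4.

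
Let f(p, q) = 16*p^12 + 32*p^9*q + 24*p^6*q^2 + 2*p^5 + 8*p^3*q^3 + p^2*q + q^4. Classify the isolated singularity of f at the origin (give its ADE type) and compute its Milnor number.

The Hessian of f at 0 has rank 0. Corank 2; j^3 = p^2*q has shape L^2 M (L != M), so D-series; mu = 5 gives D_5.

Type D_5, Milnor number mu = 5.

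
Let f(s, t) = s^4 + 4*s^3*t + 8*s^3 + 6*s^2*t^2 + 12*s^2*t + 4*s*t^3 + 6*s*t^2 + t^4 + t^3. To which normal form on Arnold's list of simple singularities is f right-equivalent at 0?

The Hessian of f at 0 is [[0, 0], [0, 0]] with rank 0, so corank 2. A Groebner basis of the Jacobian ideal J(f) in C{s,t} is {t^4, s*t^2 + 2*t^3/3, s^2 + s*t + t^2/4}; counting standard monomials gives mu = 6. Corank 2; j^3 = (2*s + t)^3 is a perfect cube, so E-series; the 4-jet and mu = 6 give E_6.

E_6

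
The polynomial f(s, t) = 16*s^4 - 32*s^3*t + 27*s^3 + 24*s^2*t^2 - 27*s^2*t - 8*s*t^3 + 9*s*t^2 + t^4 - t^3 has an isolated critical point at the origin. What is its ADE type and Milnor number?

The Hessian of f at 0 has rank 0. Corank 2; j^3 = (3*s - t)^3 is a perfect cube, so E-series; the 4-jet and mu = 6 give E_6.

Type E6, Milnor number mu = 6.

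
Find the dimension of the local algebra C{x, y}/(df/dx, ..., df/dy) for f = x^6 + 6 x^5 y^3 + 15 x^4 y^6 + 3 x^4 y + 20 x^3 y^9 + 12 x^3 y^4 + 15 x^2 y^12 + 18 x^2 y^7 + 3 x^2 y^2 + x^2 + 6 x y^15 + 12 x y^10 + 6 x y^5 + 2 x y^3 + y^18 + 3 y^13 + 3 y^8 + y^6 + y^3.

2

The Hessian of f at 0 is [[2, 0], [0, 0]] with rank 1, so corank 1. A Groebner basis of the Jacobian ideal J(f) in C{x,y} is {y^2, x}; counting standard monomials gives mu = 2. Corank 1: A-series; mu = 2 gives A_2.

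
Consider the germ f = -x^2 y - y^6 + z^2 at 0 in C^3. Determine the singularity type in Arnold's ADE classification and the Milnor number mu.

The Hessian of f at 0 is [[0, 0, 0], [0, 0, 0], [0, 0, 2]] with rank 1, so corank 2. A Groebner basis of the Jacobian ideal J(f) in C{x,y,z} is {x^2/6 + y^5, x^3, x*y, z}; counting standard monomials gives mu = 7. Corank 2; j^3 = -x^2*y has shape L^2 M (L != M), so D-series; mu = 7 gives D_7.

Type D_7, Milnor number mu = 7.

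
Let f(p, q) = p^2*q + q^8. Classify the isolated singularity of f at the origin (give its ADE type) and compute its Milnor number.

Type D9, Milnor number mu = 9.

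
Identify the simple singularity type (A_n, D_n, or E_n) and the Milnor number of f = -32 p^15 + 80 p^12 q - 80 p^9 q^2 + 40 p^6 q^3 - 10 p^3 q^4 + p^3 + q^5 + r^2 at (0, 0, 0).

Type E_{8}, Milnor number mu = 8.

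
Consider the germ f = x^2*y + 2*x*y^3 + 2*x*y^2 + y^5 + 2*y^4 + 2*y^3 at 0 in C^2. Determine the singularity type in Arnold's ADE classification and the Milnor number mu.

Type D_4, Milnor number mu = 4.

The Hessian of f at 0 has rank 0. Corank 2; j^3 = y*(x^2 + 2*x*y + 2*y^2) splits into three distinct lines over C (the quadratic factor has nonzero discriminant), so D_4.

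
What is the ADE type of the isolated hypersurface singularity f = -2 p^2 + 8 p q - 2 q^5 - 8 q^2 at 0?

A_4

The Hessian of f at 0 is [[-4, 8], [8, -16]] with rank 1, so corank 1. A Groebner basis of the Jacobian ideal J(f) in C{p,q} is {q^4, p - 2*q}; counting standard monomials gives mu = 4. Corank 1: A-series; mu = 4 gives A_4.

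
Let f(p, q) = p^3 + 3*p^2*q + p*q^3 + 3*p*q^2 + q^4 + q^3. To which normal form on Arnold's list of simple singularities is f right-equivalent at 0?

E7

The Hessian of f at 0 has rank 0. Corank 2; j^3 = (p + q)^3 is a perfect cube, so E-series; the 4-jet and mu = 7 give E_7.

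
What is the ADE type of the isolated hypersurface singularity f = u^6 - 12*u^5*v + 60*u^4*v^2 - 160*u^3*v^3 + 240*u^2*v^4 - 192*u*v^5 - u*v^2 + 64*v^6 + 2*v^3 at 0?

The Hessian of f at 0 is [[0, 0], [0, 0]] with rank 0, so corank 2. A Groebner basis of the Jacobian ideal J(f) in C{u,v} is {u^5 - v^2/6, v^3, u*v - 2*v^2}; counting standard monomials gives mu = 7. Corank 2; j^3 = -v^2*(u - 2*v) has shape L^2 M (L != M), so D-series; mu = 7 gives D_7.

D_{7}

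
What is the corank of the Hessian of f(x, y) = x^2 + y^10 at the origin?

1

Hessian at 0 has rank 1.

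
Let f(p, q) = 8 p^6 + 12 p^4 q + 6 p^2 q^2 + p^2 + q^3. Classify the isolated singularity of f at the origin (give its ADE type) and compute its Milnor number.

Type A_2, Milnor number mu = 2.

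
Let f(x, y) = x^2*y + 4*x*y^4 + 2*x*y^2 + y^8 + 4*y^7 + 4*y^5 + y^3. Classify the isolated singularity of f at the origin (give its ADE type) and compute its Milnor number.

Type D9, Milnor number mu = 9.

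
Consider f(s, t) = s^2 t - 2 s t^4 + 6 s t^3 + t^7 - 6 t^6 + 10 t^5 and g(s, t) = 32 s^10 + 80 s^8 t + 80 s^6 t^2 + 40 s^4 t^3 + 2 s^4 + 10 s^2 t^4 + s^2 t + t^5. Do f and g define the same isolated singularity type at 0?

Yes.

The Hessian of f at 0 is [[0, 0], [0, 0]] with rank 0, so corank 2. A Groebner basis of the Jacobian ideal J(f) in C{s,t} is {s^3, s^2*t, 3*s^2/4 + s*t^2, -s^2/12 + s*t/3 + t^3}; counting standard monomials gives mu = 6. Corank 2; j^3 = s^2*t has shape L^2 M (L != M), so D-series; mu = 6 gives D_6. The Hessian of g at 0 is [[0, 0], [0, 0]] with rank 0, so corank 2. A Groebner basis of the Jacobian ideal J(g) in C{s,t} is {s^2/5 + t^4, s^3, s*t}; counting standard monomials gives mu = 6. Corank 2; j^3 = s^2*t has shape L^2 M (L != M), so D-series; mu = 6 gives D_6. Both have type D_6, hence right-equivalent.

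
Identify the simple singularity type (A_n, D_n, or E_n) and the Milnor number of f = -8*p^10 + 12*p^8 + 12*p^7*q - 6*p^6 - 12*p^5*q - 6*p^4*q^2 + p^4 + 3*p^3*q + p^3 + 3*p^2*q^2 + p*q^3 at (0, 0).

Type E_7, Milnor number mu = 7.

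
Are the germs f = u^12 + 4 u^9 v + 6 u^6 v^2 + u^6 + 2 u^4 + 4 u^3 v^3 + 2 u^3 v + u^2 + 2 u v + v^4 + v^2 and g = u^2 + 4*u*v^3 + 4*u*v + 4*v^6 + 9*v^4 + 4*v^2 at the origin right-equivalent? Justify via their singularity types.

Yes.

The Hessian of f at 0 has rank 1. Corank 1: A-series; mu = 3 gives A_3. The Hessian of g at 0 has rank 1. Corank 1: A-series; mu = 3 gives A_3. Both have type A_3, hence right-equivalent.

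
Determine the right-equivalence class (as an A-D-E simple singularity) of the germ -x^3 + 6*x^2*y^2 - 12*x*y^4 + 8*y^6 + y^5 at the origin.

The Hessian of f at 0 has rank 0. Corank 2; j^3 = -x^3 is a perfect cube, so E-series; the 5-jet and mu = 8 give E_8.

E8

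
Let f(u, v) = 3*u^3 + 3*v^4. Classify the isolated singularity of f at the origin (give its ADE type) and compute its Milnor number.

Type E6, Milnor number mu = 6.

The Hessian of f at 0 is [[0, 0], [0, 0]] with rank 0, so corank 2. A Groebner basis of the Jacobian ideal J(f) in C{u,v} is {v^3, u^2}; counting standard monomials gives mu = 6. Corank 2; j^3 = 3*u^3 is a perfect cube, so E-series; the 4-jet and mu = 6 give E_6.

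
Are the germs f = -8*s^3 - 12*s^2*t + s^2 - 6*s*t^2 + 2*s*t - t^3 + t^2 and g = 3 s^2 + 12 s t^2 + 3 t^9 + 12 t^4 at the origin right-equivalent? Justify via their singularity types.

No.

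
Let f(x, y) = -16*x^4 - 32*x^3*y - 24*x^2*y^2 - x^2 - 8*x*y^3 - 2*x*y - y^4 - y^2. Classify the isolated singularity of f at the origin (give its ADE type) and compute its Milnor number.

Type A_{3}, Milnor number mu = 3.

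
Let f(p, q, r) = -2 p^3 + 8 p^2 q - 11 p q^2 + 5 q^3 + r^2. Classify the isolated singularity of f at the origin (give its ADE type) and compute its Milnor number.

The Hessian of f at 0 is [[0, 0, 0], [0, 0, 0], [0, 0, 2]] with rank 1, so corank 2. A Groebner basis of the Jacobian ideal J(f) in C{p,q,r} is {q^3, p^2 + q^2/2, p*q - q^2/2, r}; counting standard monomials gives mu = 4. Corank 2; j^3 = -(p - q)*(2*p^2 - 6*p*q + 5*q^2) splits into three distinct lines over C (the quadratic factor has nonzero discriminant), so D_4.

Type D_{4}, Milnor number mu = 4.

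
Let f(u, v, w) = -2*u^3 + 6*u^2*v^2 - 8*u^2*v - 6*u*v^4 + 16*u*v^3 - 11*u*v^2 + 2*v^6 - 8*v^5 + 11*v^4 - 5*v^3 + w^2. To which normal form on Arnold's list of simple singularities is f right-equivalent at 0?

D_4

The Hessian of f at 0 is [[0, 0, 0], [0, 0, 0], [0, 0, 2]] with rank 1, so corank 2. A Groebner basis of the Jacobian ideal J(f) in C{u,v,w} is {v^3, u^2 + v^2/2, u*v + v^2/2, w}; counting standard monomials gives mu = 4. Corank 2; j^3 = -(u + v)*(2*u^2 + 6*u*v + 5*v^2) splits into three distinct lines over C (the quadratic factor has nonzero discriminant), so D_4.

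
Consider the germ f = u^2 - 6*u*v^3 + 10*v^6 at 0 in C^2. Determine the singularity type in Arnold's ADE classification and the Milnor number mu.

The Hessian of f at 0 has rank 1. Corank 1: A-series; mu = 5 gives A_5.

Type A_{5}, Milnor number mu = 5.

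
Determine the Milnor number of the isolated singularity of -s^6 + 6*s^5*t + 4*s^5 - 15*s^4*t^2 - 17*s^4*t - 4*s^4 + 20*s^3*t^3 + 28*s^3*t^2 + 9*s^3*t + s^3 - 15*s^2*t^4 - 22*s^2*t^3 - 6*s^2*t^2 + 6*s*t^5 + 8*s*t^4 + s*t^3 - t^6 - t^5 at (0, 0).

The Hessian of f at 0 has rank 0. Corank 2; j^3 = s^3 is a perfect cube, so E-series; the 4-jet and mu = 7 give E_7.

7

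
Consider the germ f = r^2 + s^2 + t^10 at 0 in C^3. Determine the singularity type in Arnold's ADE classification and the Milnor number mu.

Type A_9, Milnor number mu = 9.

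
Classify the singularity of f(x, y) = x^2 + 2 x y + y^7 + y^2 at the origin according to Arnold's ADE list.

A_{6}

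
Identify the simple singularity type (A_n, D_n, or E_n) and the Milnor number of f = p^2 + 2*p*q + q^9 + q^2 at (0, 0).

Type A_{8}, Milnor number mu = 8.

The Hessian of f at 0 has rank 1. Corank 1: A-series; mu = 8 gives A_8.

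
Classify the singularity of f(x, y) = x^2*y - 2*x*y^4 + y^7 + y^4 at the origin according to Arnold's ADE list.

The Hessian of f at 0 has rank 0. Corank 2; j^3 = x^2*y has shape L^2 M (L != M), so D-series; mu = 5 gives D_5.

D_{5}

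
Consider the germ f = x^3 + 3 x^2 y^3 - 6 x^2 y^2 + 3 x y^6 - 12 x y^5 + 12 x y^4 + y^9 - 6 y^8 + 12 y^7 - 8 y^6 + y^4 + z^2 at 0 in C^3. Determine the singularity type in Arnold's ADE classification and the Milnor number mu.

The Hessian of f at 0 is [[0, 0, 0], [0, 0, 0], [0, 0, 2]] with rank 1, so corank 2. A Groebner basis of the Jacobian ideal J(f) in C{x,y,z} is {x^3, x^2*y, -x^2/4 + x*y^2, y^3, z}; counting standard monomials gives mu = 6. Corank 2; j^3 = x^3 is a perfect cube, so E-series; the 4-jet and mu = 6 give E_6.

Type E6, Milnor number mu = 6.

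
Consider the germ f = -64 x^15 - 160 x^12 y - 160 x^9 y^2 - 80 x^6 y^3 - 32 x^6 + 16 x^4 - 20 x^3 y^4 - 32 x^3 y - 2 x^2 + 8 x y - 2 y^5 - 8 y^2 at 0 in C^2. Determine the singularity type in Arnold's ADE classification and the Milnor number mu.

Type A_4, Milnor number mu = 4.

The Hessian of f at 0 has rank 1. Corank 1: A-series; mu = 4 gives A_4.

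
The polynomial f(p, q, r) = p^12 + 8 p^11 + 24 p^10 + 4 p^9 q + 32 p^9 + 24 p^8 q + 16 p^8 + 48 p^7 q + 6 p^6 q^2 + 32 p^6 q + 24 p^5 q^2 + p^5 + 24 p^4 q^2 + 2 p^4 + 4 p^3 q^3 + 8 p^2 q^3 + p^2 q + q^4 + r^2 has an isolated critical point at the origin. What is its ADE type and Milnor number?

The Hessian of f at 0 has rank 1. Corank 2; j^3 = p^2*q has shape L^2 M (L != M), so D-series; mu = 5 gives D_5.

Type D_5, Milnor number mu = 5.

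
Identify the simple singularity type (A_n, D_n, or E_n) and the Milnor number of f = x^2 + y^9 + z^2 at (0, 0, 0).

Type A8, Milnor number mu = 8.

The Hessian of f at 0 is [[2, 0, 0], [0, 0, 0], [0, 0, 2]] with rank 2, so corank 1. A Groebner basis of the Jacobian ideal J(f) in C{x,y,z} is {y^8, x, z}; counting standard monomials gives mu = 8. Corank 1: A-series; mu = 8 gives A_8.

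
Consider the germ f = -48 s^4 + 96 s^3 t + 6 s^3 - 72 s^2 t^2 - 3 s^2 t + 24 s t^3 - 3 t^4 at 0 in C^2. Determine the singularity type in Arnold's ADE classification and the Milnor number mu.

The Hessian of f at 0 has rank 0. Corank 2; j^3 = 3*s^2*(2*s - t) has shape L^2 M (L != M), so D-series; mu = 5 gives D_5.

Type D_5, Milnor number mu = 5.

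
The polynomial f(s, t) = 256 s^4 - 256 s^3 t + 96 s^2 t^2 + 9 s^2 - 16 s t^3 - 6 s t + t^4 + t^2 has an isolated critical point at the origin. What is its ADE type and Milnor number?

The Hessian of f at 0 has rank 1. Corank 1: A-series; mu = 3 gives A_3.

Type A3, Milnor number mu = 3.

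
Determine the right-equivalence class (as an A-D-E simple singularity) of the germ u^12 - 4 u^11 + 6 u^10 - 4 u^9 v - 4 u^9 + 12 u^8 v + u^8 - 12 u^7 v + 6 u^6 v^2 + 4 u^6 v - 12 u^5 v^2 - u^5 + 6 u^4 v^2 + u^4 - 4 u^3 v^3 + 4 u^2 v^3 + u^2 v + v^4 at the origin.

D_{5}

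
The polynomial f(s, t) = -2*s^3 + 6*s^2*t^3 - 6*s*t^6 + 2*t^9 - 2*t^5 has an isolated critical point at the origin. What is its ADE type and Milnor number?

The Hessian of f at 0 is [[0, 0], [0, 0]] with rank 0, so corank 2. A Groebner basis of the Jacobian ideal J(f) in C{s,t} is {-s^2/2 + s*t^3, t^4, s^3, s^2*t}; counting standard monomials gives mu = 8. Corank 2; j^3 = -2*s^3 is a perfect cube, so E-series; the 5-jet and mu = 8 give E_8.

Type E_8, Milnor number mu = 8.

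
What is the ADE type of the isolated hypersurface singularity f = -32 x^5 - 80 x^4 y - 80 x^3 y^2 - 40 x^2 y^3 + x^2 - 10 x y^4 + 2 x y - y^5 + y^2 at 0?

The Hessian of f at 0 has rank 1. Corank 1: A-series; mu = 4 gives A_4.

A4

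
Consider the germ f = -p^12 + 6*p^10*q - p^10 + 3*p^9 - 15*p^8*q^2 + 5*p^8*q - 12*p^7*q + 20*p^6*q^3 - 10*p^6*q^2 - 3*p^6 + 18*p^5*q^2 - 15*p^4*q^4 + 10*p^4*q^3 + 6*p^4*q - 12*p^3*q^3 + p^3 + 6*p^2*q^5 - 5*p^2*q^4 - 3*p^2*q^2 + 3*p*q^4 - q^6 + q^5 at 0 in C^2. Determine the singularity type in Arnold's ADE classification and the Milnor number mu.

The Hessian of f at 0 is [[0, 0], [0, 0]] with rank 0, so corank 2. A Groebner basis of the Jacobian ideal J(f) in C{p,q} is {q^4, p^3, -p^2/2 + p*q^2}; counting standard monomials gives mu = 8. Corank 2; j^3 = p^3 is a perfect cube, so E-series; the 5-jet and mu = 8 give E_8.

Type E_8, Milnor number mu = 8.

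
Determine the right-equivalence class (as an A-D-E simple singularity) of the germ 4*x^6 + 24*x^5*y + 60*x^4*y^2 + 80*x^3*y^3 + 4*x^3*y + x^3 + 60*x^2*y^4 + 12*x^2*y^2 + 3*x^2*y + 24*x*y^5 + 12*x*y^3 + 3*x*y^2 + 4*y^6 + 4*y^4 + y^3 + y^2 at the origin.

The Hessian of f at 0 has rank 1. Corank 1: A-series; mu = 2 gives A_2.

A_{2}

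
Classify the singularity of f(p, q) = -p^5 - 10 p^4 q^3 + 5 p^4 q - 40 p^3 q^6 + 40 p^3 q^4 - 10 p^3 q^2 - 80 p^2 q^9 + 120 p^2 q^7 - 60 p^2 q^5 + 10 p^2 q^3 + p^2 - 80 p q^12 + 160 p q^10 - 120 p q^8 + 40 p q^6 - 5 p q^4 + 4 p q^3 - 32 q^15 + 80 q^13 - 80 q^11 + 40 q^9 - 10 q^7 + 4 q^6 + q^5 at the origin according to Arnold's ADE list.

A4

The Hessian of f at 0 is [[2, 0], [0, 0]] with rank 1, so corank 1. A Groebner basis of the Jacobian ideal J(f) in C{p,q} is {p/2 + q^3, p^2, p*q}; counting standard monomials gives mu = 4. Corank 1: A-series; mu = 4 gives A_4.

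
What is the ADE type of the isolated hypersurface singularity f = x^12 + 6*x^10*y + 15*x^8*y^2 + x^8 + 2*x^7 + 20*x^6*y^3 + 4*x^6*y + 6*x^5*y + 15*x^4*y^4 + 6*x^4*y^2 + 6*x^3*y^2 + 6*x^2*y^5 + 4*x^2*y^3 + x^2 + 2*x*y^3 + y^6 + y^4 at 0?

A3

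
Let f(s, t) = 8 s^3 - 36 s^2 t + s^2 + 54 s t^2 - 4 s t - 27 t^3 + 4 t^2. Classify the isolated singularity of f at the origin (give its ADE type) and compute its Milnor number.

The Hessian of f at 0 has rank 1. Corank 1: A-series; mu = 2 gives A_2.

Type A_2, Milnor number mu = 2.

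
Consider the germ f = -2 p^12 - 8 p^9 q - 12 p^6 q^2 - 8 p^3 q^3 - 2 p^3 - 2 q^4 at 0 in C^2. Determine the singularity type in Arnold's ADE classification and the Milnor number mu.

Type E6, Milnor number mu = 6.

The Hessian of f at 0 has rank 0. Corank 2; j^3 = -2*p^3 is a perfect cube, so E-series; the 4-jet and mu = 6 give E_6.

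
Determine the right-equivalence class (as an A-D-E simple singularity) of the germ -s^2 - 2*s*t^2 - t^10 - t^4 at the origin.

The Hessian of f at 0 is [[-2, 0], [0, 0]] with rank 1, so corank 1. A Groebner basis of the Jacobian ideal J(f) in C{s,t} is {s^5, s^4*t, s + t^2}; counting standard monomials gives mu = 9. Corank 1: A-series; mu = 9 gives A_9.

A9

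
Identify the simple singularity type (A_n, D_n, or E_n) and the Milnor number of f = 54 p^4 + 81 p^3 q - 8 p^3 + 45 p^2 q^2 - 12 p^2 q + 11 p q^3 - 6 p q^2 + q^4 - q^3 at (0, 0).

Type E_7, Milnor number mu = 7.

The Hessian of f at 0 has rank 0. Corank 2; j^3 = -(2*p + q)^3 is a perfect cube, so E-series; the 4-jet and mu = 7 give E_7.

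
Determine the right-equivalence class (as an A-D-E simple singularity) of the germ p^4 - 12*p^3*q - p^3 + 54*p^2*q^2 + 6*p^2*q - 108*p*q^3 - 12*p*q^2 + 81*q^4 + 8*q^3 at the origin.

E_{6}

The Hessian of f at 0 has rank 0. Corank 2; j^3 = -(p - 2*q)^3 is a perfect cube, so E-series; the 4-jet and mu = 6 give E_6.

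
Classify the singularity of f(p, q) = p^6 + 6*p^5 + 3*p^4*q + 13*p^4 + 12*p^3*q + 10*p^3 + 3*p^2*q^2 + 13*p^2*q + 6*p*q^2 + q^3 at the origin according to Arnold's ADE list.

D_4

The Hessian of f at 0 has rank 0. Corank 2; j^3 = (2*p + q)*(5*p^2 + 4*p*q + q^2) splits into three distinct lines over C (the quadratic factor has nonzero discriminant), so D_4.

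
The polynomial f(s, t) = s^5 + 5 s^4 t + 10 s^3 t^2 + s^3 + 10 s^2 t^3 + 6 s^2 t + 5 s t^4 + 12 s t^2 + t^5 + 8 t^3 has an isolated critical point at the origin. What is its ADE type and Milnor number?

Type E8, Milnor number mu = 8.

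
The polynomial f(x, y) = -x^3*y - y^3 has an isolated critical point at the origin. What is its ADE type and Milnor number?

Type E_7, Milnor number mu = 7.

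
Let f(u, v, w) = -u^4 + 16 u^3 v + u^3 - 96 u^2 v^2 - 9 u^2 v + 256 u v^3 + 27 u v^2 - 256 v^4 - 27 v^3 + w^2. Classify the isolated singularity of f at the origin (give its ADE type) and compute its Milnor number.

Type E_6, Milnor number mu = 6.

The Hessian of f at 0 is [[0, 0, 0], [0, 0, 0], [0, 0, 2]] with rank 1, so corank 2. A Groebner basis of the Jacobian ideal J(f) in C{u,v,w} is {v^4, u*v^2 - 10*v^3/3, u^2 - 6*u*v + 9*v^2, w}; counting standard monomials gives mu = 6. Corank 2; j^3 = (u - 3*v)^3 is a perfect cube, so E-series; the 4-jet and mu = 6 give E_6.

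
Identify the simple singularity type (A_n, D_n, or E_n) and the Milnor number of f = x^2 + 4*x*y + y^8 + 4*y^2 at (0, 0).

The Hessian of f at 0 has rank 1. Corank 1: A-series; mu = 7 gives A_7.

Type A_{7}, Milnor number mu = 7.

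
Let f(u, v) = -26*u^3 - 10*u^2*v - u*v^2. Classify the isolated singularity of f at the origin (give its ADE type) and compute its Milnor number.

Type D4, Milnor number mu = 4.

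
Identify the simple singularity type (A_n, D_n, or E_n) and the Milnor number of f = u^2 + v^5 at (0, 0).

Type A_4, Milnor number mu = 4.

The Hessian of f at 0 is [[2, 0], [0, 0]] with rank 1, so corank 1. A Groebner basis of the Jacobian ideal J(f) in C{u,v} is {v^4, u}; counting standard monomials gives mu = 4. Corank 1: A-series; mu = 4 gives A_4.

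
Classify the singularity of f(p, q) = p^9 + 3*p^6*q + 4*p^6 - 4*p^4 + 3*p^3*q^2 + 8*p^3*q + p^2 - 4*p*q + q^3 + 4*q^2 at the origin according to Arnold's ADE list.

A2

The Hessian of f at 0 is [[2, -4], [-4, 8]] with rank 1, so corank 1. A Groebner basis of the Jacobian ideal J(f) in C{p,q} is {q^2, p - 2*q}; counting standard monomials gives mu = 2. Corank 1: A-series; mu = 2 gives A_2.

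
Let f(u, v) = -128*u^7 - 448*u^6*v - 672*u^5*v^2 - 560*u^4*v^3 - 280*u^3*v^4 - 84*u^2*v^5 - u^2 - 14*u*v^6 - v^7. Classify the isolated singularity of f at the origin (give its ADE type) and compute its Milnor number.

Type A_6, Milnor number mu = 6.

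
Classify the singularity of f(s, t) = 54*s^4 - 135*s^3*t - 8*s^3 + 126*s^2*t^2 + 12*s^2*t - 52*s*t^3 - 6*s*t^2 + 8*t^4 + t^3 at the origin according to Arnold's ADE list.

E_7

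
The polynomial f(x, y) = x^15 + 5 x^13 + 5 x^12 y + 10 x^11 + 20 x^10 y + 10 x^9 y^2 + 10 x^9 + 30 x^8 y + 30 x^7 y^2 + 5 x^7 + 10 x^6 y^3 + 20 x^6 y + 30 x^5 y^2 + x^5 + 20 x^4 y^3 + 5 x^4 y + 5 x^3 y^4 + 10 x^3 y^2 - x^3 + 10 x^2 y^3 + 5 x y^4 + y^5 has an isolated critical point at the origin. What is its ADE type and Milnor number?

Type E_8, Milnor number mu = 8.

The Hessian of f at 0 has rank 0. Corank 2; j^3 = -x^3 is a perfect cube, so E-series; the 5-jet and mu = 8 give E_8.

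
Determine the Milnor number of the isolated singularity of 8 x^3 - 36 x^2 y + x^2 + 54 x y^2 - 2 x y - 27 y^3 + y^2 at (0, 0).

The Hessian of f at 0 has rank 1. Corank 1: A-series; mu = 2 gives A_2.

2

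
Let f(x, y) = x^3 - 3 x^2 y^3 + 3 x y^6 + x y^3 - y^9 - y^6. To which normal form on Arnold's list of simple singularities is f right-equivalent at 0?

The Hessian of f at 0 has rank 0. Corank 2; j^3 = x^3 is a perfect cube, so E-series; the 4-jet and mu = 7 give E_7.

E_7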